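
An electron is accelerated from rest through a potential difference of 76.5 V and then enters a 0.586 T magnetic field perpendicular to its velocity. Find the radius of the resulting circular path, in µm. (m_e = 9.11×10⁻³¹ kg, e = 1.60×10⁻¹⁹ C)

The kinetic energy gained is K = qV = (1×1.60×10^-19)(76.5) = 1.22×10^-17 J.
v = √(2K/m) = 5.18×10^6 m/s.
r = mv/(qB) = (9.11×10^-31)(5.18×10^6) / [(1×1.60×10^-19)(0.586)] = 5.04×10^-5 m.

r ≈ 50.4 µm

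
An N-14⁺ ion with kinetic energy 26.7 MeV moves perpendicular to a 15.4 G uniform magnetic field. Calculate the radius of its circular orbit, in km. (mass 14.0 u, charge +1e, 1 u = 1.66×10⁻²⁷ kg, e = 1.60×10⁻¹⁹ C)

Convert the energy: K = 26.7 MeV = 4.27×10^-12 J.
v = √(2K/m) = √(2·4.27×10^-12/2.32×10^-26) = 1.92×10^7 m/s.
r = mv/(qB) = (2.32×10^-26)(1.92×10^7) / [(1×1.60×10^-19)(1.54×10^-3)] = 1810 m.

r ≈ 1.81 km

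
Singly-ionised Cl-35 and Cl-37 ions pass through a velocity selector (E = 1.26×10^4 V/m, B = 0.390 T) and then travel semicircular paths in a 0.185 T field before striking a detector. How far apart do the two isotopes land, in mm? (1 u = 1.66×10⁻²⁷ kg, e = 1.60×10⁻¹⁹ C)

Both emerge at v = E/B₁ = 3.23×10^4 m/s.
r = mv/(qB₂), so r₁ = 0.06341 m and r₂ = 0.06704 m, giving Δr = 3.62×10^-3 m.
After a semicircle each ion lands a diameter 2r from the entry slit, so the separation is 2Δr = 7.25×10^-3 m.

Δd ≈ 7.25 mm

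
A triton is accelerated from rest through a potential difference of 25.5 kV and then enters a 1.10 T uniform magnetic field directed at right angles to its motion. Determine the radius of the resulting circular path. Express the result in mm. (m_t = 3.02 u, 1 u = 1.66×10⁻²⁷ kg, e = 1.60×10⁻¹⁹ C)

r ≈ 36.3 mm

The kinetic energy gained is K = qV = (1×1.60×10^-19)(2.55×10^4) = 4.08×10^-15 J.
v = √(2K/m) = 1.28×10^6 m/s.
r = mv/(qB) = (5.01×10^-27)(1.28×10^6) / [(1×1.60×10^-19)(1.10)] = 0.0363 m.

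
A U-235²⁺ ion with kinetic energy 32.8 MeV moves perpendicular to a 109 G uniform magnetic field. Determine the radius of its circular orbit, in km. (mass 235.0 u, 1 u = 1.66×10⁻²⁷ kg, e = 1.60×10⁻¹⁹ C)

r ≈ 0.580 km

Convert the energy: K = 32.8 MeV = 5.25×10^-12 J.
v = √(2K/m) = √(2·5.25×10^-12/3.90×10^-25) = 5.19×10^6 m/s.
r = mv/(qB) = (3.90×10^-25)(5.19×10^6) / [(2×1.60×10^-19)(0.0109)] = 580 m.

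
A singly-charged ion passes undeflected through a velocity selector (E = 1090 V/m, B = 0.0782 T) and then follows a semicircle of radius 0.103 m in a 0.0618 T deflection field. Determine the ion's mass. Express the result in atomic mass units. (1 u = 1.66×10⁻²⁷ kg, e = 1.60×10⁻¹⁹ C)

v = E/B₁ = 1.39×10^4 m/s.
From r = mv/(qB₂), m = qB₂r/v = (1×1.60×10^-19)(0.0618)(0.103) / (1.39×10^4) = 7.31×10^-26 kg.
In atomic mass units: m = 7.31×10^-26 / 1.66×10^-27 = 44.0 u.

m ≈ 44.0 u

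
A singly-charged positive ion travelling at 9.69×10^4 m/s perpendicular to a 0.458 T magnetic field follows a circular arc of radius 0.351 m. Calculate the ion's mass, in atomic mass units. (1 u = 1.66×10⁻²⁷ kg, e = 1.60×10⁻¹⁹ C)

m ≈ 160 u

qvB = mv²/r ⇒ m = qBr/v.
m = (1×1.60×10^-19)(0.458)(0.351) / (9.69×10^4) = 2.65×10^-25 kg = 160 u.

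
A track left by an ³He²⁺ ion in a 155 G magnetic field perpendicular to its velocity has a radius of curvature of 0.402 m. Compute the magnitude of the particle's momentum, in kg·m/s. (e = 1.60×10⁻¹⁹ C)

Since qvB = mv²/r, the momentum p = mv = qBr.
p = (2×1.60×10^-19)(0.0155)(0.402) = 1.99×10^-21 kg·m/s.

p ≈ 1.99×10^-21 kg·m/s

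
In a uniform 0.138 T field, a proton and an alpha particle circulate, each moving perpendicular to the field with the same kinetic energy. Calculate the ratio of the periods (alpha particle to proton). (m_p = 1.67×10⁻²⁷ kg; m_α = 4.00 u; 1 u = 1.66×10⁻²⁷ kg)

ratio ≈ 1.99

T = 2πm/(qB) is independent of speed, so T₂/T₁ = (m₂/q₂)/(m₁/q₁).
T_{alpha particle}/T_{proton} = (6.64×10^-27/2e) / (1.67×10^-27/1e) = 1.99.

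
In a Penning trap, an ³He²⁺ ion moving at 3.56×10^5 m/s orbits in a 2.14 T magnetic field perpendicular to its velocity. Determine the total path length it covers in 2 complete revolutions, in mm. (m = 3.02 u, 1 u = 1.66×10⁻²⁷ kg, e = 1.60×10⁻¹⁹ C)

L ≈ 32.7 mm

r = mv/(qB) = 2.61×10^-3 m, so one revolution covers 2πr = 0.0164 m.
In 2 revolutions: L = 2·2πr = 0.0327 m.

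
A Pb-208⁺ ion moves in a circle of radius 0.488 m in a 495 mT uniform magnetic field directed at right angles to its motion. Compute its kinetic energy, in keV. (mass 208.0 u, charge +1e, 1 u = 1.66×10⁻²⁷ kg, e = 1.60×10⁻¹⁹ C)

v = qBr/m = (1×1.60×10^-19)(0.495)(0.488) / (3.45×10^-25) = 1.12×10^5 m/s.
K = ½mv² = 0.5·(3.45×10^-25)·(1.12×10^5)² = 2.16×10^-15 J = 13.5 keV.

K ≈ 13.5 keV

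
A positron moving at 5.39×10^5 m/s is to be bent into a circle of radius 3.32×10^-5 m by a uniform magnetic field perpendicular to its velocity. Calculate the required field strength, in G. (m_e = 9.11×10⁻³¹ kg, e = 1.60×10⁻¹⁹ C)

qvB = mv²/r gives B = mv/(qr).
B = (9.11×10^-31)(5.39×10^5) / [(1×1.60×10^-19)(3.32×10^-5)] = 0.0924 T.

B ≈ 924 G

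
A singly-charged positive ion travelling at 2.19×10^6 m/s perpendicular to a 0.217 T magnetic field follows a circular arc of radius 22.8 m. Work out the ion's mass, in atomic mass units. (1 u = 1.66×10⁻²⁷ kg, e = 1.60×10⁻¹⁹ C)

m ≈ 218 u

qvB = mv²/r ⇒ m = qBr/v.
m = (1×1.60×10^-19)(0.217)(22.8) / (2.19×10^6) = 3.61×10^-25 kg = 218 u.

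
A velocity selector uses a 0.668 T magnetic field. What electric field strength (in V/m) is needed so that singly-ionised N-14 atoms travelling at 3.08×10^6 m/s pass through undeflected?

E ≈ 2.06×10^6 V/m

qE = qvB ⇒ E = vB = (3.08×10^6)(0.668) = 2.06×10^6 V/m.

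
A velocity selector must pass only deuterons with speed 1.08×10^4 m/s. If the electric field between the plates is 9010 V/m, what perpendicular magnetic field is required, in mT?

B ≈ 834 mT

qE = qvB ⇒ B = E/v = (9010) / (1.08×10^4) = 0.834 T.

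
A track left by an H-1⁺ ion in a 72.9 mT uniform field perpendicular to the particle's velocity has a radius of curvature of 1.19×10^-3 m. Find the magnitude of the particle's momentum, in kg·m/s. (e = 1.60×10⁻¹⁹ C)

Since qvB = mv²/r, the momentum p = mv = qBr.
p = (1×1.60×10^-19)(0.0729)(1.19×10^-3) = 1.39×10^-23 kg·m/s.

p ≈ 1.39×10^-23 kg·m/s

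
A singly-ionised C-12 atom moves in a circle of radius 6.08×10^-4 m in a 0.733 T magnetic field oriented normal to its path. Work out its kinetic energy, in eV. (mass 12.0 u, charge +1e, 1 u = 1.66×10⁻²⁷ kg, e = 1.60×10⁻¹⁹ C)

K ≈ 0.798 eV

v = qBr/m = (1×1.60×10^-19)(0.733)(6.08×10^-4) / (1.99×10^-26) = 3580 m/s.
K = ½mv² = 0.5·(1.99×10^-26)·(3580)² = 1.28×10^-19 J = 0.798 eV.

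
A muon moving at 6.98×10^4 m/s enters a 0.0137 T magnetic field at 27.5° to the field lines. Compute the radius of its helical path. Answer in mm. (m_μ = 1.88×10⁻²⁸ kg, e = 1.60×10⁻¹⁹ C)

Only the perpendicular component v⊥ = v sin27.5° = 3.22×10^4 m/s is bent by the field.
r = m v⊥ /(qB) = (1.88×10^-28)(3.22×10^4) / [(1×1.60×10^-19)(0.0137)] = 2.76×10^-3 m.

r ≈ 2.76 mm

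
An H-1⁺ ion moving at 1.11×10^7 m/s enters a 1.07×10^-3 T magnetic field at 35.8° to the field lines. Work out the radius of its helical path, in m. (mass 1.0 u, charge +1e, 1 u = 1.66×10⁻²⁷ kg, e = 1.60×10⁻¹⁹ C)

Only the perpendicular component v⊥ = v sin35.8° = 6.49×10^6 m/s is bent by the field.
r = m v⊥ /(qB) = (1.66×10^-27)(6.49×10^6) / [(1×1.60×10^-19)(1.07×10^-3)] = 63.0 m.

r ≈ 63.0 m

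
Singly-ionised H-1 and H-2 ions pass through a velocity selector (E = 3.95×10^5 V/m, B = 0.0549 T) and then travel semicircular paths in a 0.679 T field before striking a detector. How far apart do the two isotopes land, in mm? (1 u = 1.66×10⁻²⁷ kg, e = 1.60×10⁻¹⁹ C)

Δd ≈ 220 mm

Both emerge at v = E/B₁ = 7.19×10^6 m/s.
r = mv/(qB₂), so r₁ = 0.110 m and r₂ = 0.220 m, giving Δr = 0.110 m.
After a semicircle each ion lands a diameter 2r from the entry slit, so the separation is 2Δr = 0.220 m.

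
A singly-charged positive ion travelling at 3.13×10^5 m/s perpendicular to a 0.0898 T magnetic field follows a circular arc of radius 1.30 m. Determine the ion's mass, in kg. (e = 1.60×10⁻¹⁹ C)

qvB = mv²/r ⇒ m = qBr/v.
m = (1×1.60×10^-19)(0.0898)(1.30) / (3.13×10^5) = 5.97×10^-26 kg.

m ≈ 5.97×10^-26 kg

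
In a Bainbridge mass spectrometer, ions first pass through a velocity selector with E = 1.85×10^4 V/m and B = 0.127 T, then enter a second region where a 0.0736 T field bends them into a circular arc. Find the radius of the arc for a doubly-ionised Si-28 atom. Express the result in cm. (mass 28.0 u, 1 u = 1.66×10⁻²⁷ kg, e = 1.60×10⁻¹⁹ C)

r ≈ 28.7 cm

The selector passes v = E/B = 1.85×10^4/0.127 = 1.46×10^5 m/s.
In the deflection region, r = mv/(qB₂) = (4.65×10^-26)(1.46×10^5) / [(2×1.60×10^-19)(0.0736)] = 0.287 m.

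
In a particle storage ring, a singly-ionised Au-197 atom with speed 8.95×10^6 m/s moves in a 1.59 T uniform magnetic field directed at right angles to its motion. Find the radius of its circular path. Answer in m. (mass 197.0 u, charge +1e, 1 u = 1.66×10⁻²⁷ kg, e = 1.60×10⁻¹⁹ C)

The magnetic force provides the centripetal force: qvB = mv²/r, so r = mv/(qB).
r = (3.27×10^-25 kg)(8.95×10^6 m/s) / [(1×1.60×10^-19 C)(1.59 T)] = 11.5 m.

r ≈ 11.5 m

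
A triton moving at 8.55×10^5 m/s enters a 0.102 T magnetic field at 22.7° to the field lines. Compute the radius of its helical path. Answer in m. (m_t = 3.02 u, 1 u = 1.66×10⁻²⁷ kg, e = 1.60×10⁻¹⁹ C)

Only the perpendicular component v⊥ = v sin22.7° = 3.30×10^5 m/s is bent by the field.
r = m v⊥ /(qB) = (5.01×10^-27)(3.30×10^5) / [(1×1.60×10^-19)(0.102)] = 0.101 m.

r ≈ 0.101 m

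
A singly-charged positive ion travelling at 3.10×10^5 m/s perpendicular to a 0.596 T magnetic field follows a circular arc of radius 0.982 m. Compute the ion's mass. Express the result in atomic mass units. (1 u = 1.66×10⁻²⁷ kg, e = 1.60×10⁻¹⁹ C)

qvB = mv²/r ⇒ m = qBr/v.
m = (1×1.60×10^-19)(0.596)(0.982) / (3.10×10^5) = 3.02×10^-25 kg = 182 u.

m ≈ 182 u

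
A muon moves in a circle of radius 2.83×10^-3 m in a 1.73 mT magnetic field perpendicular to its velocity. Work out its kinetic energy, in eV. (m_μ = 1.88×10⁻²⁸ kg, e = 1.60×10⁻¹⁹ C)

K ≈ 0.0102 eV

v = qBr/m = (1×1.60×10^-19)(1.73×10^-3)(2.83×10^-3) / (1.88×10^-28) = 4170 m/s.
K = ½mv² = 0.5·(1.88×10^-28)·(4170)² = 1.63×10^-21 J = 0.0102 eV.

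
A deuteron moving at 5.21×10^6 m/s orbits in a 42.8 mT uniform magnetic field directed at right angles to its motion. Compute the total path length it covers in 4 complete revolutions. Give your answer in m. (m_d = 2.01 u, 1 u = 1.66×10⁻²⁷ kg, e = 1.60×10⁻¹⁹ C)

r = mv/(qB) = 2.54 m, so one revolution covers 2πr = 15.9 m.
In 4 revolutions: L = 4·2πr = 63.8 m.

L ≈ 63.8 m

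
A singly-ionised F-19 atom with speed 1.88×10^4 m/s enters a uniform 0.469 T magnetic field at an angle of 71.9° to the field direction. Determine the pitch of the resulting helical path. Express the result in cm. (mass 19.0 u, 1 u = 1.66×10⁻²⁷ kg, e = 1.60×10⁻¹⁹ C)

pitch ≈ 1.54 cm

The velocity component along B is v∥ = v cos71.9° = 5840 m/s.
The cyclotron period T = 2πm/(qB) = 2.64×10^-6 s is set by m, q, B alone.
Pitch = v∥·T = (5840)(2.64×10^-6) = 0.0154 m.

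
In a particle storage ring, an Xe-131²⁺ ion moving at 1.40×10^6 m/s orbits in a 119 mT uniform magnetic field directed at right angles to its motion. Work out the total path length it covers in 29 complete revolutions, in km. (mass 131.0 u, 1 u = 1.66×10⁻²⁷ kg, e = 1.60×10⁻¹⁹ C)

r = mv/(qB) = 7.99 m, so one revolution covers 2πr = 50.2 m.
In 29 revolutions: L = 29·2πr = 1460 m.

L ≈ 1.46 km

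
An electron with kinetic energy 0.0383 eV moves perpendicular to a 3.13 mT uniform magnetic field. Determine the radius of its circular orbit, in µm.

r ≈ 211 µm

Convert the energy: K = 0.0383 eV = 6.13×10^-21 J.
v = √(2K/m) = √(2·6.13×10^-21/9.11×10^-31) = 1.16×10^5 m/s.
r = mv/(qB) = (9.11×10^-31)(1.16×10^5) / [(1×1.60×10^-19)(3.13×10^-3)] = 2.11×10^-4 m.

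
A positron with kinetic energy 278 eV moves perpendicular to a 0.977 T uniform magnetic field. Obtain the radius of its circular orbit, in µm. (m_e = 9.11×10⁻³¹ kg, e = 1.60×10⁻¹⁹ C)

Convert the energy: K = 278 eV = 4.45×10^-17 J.
v = √(2K/m) = √(2·4.45×10^-17/9.11×10^-31) = 9.88×10^6 m/s.
r = mv/(qB) = (9.11×10^-31)(9.88×10^6) / [(1×1.60×10^-19)(0.977)] = 5.76×10^-5 m.

r ≈ 57.6 µm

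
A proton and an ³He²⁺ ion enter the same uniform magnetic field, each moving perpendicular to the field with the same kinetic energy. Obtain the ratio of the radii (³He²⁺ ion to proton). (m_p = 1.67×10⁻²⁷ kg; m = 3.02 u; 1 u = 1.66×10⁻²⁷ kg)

r = √(2mK)/(qB) ⇒ at equal K, r ∝ √m/q.
r_{³He²⁺ ion}/r_{proton} = 0.866.

ratio ≈ 0.866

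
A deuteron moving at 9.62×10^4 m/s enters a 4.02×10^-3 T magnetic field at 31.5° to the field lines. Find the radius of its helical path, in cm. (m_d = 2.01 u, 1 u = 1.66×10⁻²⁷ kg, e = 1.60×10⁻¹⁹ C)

Only the perpendicular component v⊥ = v sin31.5° = 5.03×10^4 m/s is bent by the field.
r = m v⊥ /(qB) = (3.34×10^-27)(5.03×10^4) / [(1×1.60×10^-19)(4.02×10^-3)] = 0.261 m.

r ≈ 26.1 cm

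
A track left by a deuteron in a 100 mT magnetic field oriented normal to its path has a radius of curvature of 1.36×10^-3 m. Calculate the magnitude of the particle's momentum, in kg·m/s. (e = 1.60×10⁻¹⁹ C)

Since qvB = mv²/r, the momentum p = mv = qBr.
p = (1×1.60×10^-19)(0.100)(1.36×10^-3) = 2.18×10^-23 kg·m/s.

p ≈ 2.18×10^-23 kg·m/s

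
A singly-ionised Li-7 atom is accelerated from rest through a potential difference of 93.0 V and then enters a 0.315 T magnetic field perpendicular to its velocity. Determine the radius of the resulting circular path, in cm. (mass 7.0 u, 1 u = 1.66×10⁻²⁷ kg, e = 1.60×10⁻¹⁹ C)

r ≈ 1.17 cm

The kinetic energy gained is K = qV = (1×1.60×10^-19)(93.0) = 1.49×10^-17 J.
v = √(2K/m) = 5.06×10^4 m/s.
r = mv/(qB) = (1.16×10^-26)(5.06×10^4) / [(1×1.60×10^-19)(0.315)] = 0.0117 m.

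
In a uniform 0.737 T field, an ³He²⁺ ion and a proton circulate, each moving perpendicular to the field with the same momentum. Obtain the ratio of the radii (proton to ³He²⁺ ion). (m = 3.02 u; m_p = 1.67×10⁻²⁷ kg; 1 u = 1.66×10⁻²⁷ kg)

r = p/(qB) ⇒ at equal p, r ∝ 1/q.
r_{proton}/r_{³He²⁺ ion} = 2.00.

ratio ≈ 2.00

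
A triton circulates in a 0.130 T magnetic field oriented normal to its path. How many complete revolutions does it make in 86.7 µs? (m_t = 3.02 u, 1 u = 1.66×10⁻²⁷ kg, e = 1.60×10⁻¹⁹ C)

N = 57

T = 2πm/(qB) = 2π(5.0132×10^-27) / [(1×1.60×10^-19)(0.130)] = 1.5144×10^-6 s.
N = t/T = 8.67×10^-5 / 1.5144×10^-6 ≈ 57.25, so 57 complete revolutions.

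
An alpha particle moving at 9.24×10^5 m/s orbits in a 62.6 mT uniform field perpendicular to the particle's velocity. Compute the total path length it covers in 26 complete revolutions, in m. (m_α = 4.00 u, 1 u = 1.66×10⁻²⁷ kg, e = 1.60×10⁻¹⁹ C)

r = mv/(qB) = 0.306 m, so one revolution covers 2πr = 1.92 m.
In 26 revolutions: L = 26·2πr = 50.0 m.

L ≈ 50.0 m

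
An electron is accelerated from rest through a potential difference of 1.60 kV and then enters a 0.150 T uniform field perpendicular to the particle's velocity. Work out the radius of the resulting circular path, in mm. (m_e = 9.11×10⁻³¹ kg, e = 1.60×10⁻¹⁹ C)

r ≈ 0.900 mm

The kinetic energy gained is K = qV = (1×1.60×10^-19)(1600) = 2.56×10^-16 J.
v = √(2K/m) = 2.37×10^7 m/s.
r = mv/(qB) = (9.11×10^-31)(2.37×10^7) / [(1×1.60×10^-19)(0.150)] = 9.00×10^-4 m.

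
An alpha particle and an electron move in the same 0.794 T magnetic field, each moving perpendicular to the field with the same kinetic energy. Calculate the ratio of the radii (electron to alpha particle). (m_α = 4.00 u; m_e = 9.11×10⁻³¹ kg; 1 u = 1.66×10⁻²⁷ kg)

r = √(2mK)/(qB) ⇒ at equal K, r ∝ √m/q.
r_{electron}/r_{alpha particle} = 0.0234.

ratio ≈ 0.0234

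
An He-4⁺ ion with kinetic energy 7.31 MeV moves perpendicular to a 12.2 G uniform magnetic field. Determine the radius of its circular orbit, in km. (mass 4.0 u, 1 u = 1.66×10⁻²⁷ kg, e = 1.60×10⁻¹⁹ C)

r ≈ 0.638 km

Convert the energy: K = 7.31 MeV = 1.17×10^-12 J.
v = √(2K/m) = √(2·1.17×10^-12/6.64×10^-27) = 1.88×10^7 m/s.
r = mv/(qB) = (6.64×10^-27)(1.88×10^7) / [(1×1.60×10^-19)(1.22×10^-3)] = 638 m.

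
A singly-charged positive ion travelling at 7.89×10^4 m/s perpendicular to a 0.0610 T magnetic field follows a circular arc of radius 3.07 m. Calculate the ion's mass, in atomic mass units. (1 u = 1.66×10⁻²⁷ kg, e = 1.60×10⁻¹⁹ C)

m ≈ 229 u

qvB = mv²/r ⇒ m = qBr/v.
m = (1×1.60×10^-19)(0.0610)(3.07) / (7.89×10^4) = 3.80×10^-25 kg = 229 u.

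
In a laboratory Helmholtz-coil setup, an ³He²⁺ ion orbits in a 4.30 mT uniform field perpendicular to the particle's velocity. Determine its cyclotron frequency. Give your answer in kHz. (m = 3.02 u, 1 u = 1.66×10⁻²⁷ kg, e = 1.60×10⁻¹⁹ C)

f = qB/(2πm) = (2×1.60×10^-19)(4.30×10^-3) / [2π(5.01×10^-27)] = 4.37×10^4 Hz.

f ≈ 43.7 kHz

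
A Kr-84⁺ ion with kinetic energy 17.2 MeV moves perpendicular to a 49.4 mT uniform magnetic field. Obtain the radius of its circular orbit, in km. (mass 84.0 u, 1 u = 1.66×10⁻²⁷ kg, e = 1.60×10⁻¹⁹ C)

r ≈ 0.111 km

Convert the energy: K = 17.2 MeV = 2.75×10^-12 J.
v = √(2K/m) = √(2·2.75×10^-12/1.39×10^-25) = 6.28×10^6 m/s.
r = mv/(qB) = (1.39×10^-25)(6.28×10^6) / [(1×1.60×10^-19)(0.0494)] = 111 m.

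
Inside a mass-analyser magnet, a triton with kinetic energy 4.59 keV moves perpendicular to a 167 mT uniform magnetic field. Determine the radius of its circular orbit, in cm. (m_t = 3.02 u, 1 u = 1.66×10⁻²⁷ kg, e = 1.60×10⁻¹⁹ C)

Convert the energy: K = 4.59 keV = 7.34×10^-16 J.
v = √(2K/m) = √(2·7.34×10^-16/5.01×10^-27) = 5.41×10^5 m/s.
r = mv/(qB) = (5.01×10^-27)(5.41×10^5) / [(1×1.60×10^-19)(0.167)] = 0.102 m.

r ≈ 10.2 cm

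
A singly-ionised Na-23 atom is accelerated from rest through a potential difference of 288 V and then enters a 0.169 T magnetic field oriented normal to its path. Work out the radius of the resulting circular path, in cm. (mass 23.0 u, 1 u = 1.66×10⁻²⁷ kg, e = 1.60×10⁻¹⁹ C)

The kinetic energy gained is K = qV = (1×1.60×10^-19)(288) = 4.61×10^-17 J.
v = √(2K/m) = 4.91×10^4 m/s.
r = mv/(qB) = (3.82×10^-26)(4.91×10^4) / [(1×1.60×10^-19)(0.169)] = 0.0694 m.

r ≈ 6.94 cm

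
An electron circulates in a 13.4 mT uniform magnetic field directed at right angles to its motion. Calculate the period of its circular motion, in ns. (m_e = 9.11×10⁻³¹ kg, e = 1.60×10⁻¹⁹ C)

The cyclotron period is independent of speed: T = 2πm/(qB).
T = 2π(9.11×10^-31) / [(1×1.60×10^-19)(0.0134)] = 2.67×10^-9 s.

T ≈ 2.67 ns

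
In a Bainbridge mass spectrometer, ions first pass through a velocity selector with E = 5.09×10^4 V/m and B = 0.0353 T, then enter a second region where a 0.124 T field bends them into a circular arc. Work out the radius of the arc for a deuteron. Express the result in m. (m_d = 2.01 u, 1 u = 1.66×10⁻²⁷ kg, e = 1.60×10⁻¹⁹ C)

The selector passes v = E/B = 5.09×10^4/0.0353 = 1.44×10^6 m/s.
In the deflection region, r = mv/(qB₂) = (3.34×10^-27)(1.44×10^6) / [(1×1.60×10^-19)(0.124)] = 0.242 m.

r ≈ 0.242 m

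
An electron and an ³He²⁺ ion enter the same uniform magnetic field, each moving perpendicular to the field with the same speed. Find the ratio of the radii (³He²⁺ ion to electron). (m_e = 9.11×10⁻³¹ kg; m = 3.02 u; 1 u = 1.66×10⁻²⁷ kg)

r = mv/(qB) ⇒ at equal v, r ∝ m/q.
r_{³He²⁺ ion}/r_{electron} = 2750.

ratio ≈ 2750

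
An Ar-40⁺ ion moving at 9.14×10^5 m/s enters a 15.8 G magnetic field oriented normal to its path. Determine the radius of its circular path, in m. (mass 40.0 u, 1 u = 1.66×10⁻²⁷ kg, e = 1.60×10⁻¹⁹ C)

The magnetic force provides the centripetal force: qvB = mv²/r, so r = mv/(qB).
r = (6.64×10^-26 kg)(9.14×10^5 m/s) / [(1×1.60×10^-19 C)(1.58×10^-3 T)] = 240 m.

r ≈ 240 m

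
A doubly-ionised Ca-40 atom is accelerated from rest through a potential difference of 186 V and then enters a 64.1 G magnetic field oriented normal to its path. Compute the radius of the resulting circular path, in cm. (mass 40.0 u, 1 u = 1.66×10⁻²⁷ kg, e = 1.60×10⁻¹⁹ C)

The kinetic energy gained is K = qV = (2×1.60×10^-19)(186) = 5.95×10^-17 J.
v = √(2K/m) = 4.23×10^4 m/s.
r = mv/(qB) = (6.64×10^-26)(4.23×10^4) / [(2×1.60×10^-19)(6.41×10^-3)] = 1.37 m.

r ≈ 137 cm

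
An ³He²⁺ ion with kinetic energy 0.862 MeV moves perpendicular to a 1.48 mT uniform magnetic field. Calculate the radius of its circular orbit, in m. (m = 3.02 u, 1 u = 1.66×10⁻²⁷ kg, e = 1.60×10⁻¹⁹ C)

r ≈ 78.5 m

Convert the energy: K = 0.862 MeV = 1.38×10^-13 J.
v = √(2K/m) = √(2·1.38×10^-13/5.01×10^-27) = 7.42×10^6 m/s.
r = mv/(qB) = (5.01×10^-27)(7.42×10^6) / [(2×1.60×10^-19)(1.48×10^-3)] = 78.5 m.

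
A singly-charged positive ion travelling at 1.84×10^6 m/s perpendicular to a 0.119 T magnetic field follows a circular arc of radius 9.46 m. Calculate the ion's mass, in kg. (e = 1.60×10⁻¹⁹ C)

m ≈ 9.79×10^-26 kg

qvB = mv²/r ⇒ m = qBr/v.
m = (1×1.60×10^-19)(0.119)(9.46) / (1.84×10^6) = 9.79×10^-26 kg.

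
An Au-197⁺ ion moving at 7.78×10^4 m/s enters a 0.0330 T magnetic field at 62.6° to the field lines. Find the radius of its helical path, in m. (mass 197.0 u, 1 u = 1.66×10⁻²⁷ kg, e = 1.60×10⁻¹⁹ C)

Only the perpendicular component v⊥ = v sin62.6° = 6.91×10^4 m/s is bent by the field.
r = m v⊥ /(qB) = (3.27×10^-25)(6.91×10^4) / [(1×1.60×10^-19)(0.0330)] = 4.28 m.

r ≈ 4.28 m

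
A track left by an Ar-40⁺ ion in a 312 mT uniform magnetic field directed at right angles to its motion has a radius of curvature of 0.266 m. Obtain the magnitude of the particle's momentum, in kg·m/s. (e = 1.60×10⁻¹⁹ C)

p ≈ 1.33×10^-20 kg·m/s

Since qvB = mv²/r, the momentum p = mv = qBr.
p = (1×1.60×10^-19)(0.312)(0.266) = 1.33×10^-20 kg·m/s.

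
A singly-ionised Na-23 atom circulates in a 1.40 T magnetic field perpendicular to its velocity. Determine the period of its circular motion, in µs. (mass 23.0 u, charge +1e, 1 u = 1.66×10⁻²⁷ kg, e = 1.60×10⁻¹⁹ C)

The cyclotron period is independent of speed: T = 2πm/(qB).
T = 2π(3.82×10^-26) / [(1×1.60×10^-19)(1.40)] = 1.07×10^-6 s.

T ≈ 1.07 µs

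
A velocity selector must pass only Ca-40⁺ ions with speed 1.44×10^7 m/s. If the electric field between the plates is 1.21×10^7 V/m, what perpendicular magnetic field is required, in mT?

qE = qvB ⇒ B = E/v = (1.21×10^7) / (1.44×10^7) = 0.840 T.

B ≈ 840 mT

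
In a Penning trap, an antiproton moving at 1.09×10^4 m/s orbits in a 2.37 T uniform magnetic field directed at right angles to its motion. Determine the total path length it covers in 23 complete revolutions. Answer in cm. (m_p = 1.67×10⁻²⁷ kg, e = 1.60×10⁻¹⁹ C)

L ≈ 0.694 cm

r = mv/(qB) = 4.80×10^-5 m, so one revolution covers 2πr = 3.02×10^-4 m.
In 23 revolutions: L = 23·2πr = 6.94×10^-3 m.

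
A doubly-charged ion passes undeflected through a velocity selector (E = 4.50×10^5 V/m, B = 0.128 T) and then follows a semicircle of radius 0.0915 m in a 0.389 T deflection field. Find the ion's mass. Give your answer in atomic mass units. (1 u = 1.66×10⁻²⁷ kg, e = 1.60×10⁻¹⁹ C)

m ≈ 1.95 u

v = E/B₁ = 3.52×10^6 m/s.
From r = mv/(qB₂), m = qB₂r/v = (2×1.60×10^-19)(0.389)(0.0915) / (3.52×10^6) = 3.24×10^-27 kg.
In atomic mass units: m = 3.24×10^-27 / 1.66×10^-27 = 1.95 u.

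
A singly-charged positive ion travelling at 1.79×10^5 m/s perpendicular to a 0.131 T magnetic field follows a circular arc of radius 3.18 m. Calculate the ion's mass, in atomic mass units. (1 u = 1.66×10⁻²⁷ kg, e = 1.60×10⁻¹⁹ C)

m ≈ 224 u

qvB = mv²/r ⇒ m = qBr/v.
m = (1×1.60×10^-19)(0.131)(3.18) / (1.79×10^5) = 3.72×10^-25 kg = 224 u.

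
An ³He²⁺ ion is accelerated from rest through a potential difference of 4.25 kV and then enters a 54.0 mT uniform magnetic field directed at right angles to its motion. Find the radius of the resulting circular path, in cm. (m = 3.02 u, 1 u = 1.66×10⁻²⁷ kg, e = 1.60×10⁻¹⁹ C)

r ≈ 21.4 cm

The kinetic energy gained is K = qV = (2×1.60×10^-19)(4250) = 1.36×10^-15 J.
v = √(2K/m) = 7.37×10^5 m/s.
r = mv/(qB) = (5.01×10^-27)(7.37×10^5) / [(2×1.60×10^-19)(0.0540)] = 0.214 m.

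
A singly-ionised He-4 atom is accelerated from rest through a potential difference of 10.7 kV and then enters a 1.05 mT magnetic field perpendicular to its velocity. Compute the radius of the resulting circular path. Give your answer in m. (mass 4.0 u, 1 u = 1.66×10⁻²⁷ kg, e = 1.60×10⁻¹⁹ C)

The kinetic energy gained is K = qV = (1×1.60×10^-19)(1.07×10^4) = 1.71×10^-15 J.
v = √(2K/m) = 7.18×10^5 m/s.
r = mv/(qB) = (6.64×10^-27)(7.18×10^5) / [(1×1.60×10^-19)(1.05×10^-3)] = 28.4 m.

r ≈ 28.4 m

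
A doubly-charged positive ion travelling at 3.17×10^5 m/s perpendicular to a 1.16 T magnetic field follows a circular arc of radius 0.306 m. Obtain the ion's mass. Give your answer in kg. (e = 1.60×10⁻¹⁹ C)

qvB = mv²/r ⇒ m = qBr/v.
m = (2×1.60×10^-19)(1.16)(0.306) / (3.17×10^5) = 3.58×10^-25 kg.

m ≈ 3.58×10^-25 kg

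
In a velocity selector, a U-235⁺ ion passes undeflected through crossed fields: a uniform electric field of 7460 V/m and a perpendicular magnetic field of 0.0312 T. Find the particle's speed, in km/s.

v ≈ 239 km/s

For zero net force, qE = qvB, so v = E/B.
v = (7460) / (0.0312) = 2.39×10^5 m/s.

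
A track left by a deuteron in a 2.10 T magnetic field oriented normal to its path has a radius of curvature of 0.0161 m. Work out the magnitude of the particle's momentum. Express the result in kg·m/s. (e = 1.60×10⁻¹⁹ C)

Since qvB = mv²/r, the momentum p = mv = qBr.
p = (1×1.60×10^-19)(2.10)(0.0161) = 5.41×10^-21 kg·m/s.

p ≈ 5.41×10^-21 kg·m/s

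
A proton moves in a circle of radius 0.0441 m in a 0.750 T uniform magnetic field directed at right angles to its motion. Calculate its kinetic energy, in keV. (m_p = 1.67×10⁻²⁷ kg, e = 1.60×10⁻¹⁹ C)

K ≈ 52.4 keV

v = qBr/m = (1×1.60×10^-19)(0.750)(0.0441) / (1.67×10^-27) = 3.17×10^6 m/s.
K = ½mv² = 0.5·(1.67×10^-27)·(3.17×10^6)² = 8.38×10^-15 J = 52.4 keV.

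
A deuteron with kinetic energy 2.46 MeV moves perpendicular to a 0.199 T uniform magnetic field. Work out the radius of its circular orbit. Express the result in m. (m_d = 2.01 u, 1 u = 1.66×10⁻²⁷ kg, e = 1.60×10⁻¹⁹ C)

Convert the energy: K = 2.46 MeV = 3.94×10^-13 J.
v = √(2K/m) = √(2·3.94×10^-13/3.34×10^-27) = 1.54×10^7 m/s.
r = mv/(qB) = (3.34×10^-27)(1.54×10^7) / [(1×1.60×10^-19)(0.199)] = 1.61 m.

r ≈ 1.61 m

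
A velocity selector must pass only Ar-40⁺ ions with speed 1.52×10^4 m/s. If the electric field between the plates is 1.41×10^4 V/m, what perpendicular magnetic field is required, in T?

B ≈ 0.928 T

qE = qvB ⇒ B = E/v = (1.41×10^4) / (1.52×10^4) = 0.928 T.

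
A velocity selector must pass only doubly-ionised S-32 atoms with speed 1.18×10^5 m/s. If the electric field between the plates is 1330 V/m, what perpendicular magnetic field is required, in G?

qE = qvB ⇒ B = E/v = (1330) / (1.18×10^5) = 0.0113 T.

B ≈ 113 G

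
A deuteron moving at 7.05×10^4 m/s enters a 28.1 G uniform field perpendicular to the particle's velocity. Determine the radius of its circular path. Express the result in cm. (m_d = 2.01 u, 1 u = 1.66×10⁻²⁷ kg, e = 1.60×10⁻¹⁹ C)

The magnetic force provides the centripetal force: qvB = mv²/r, so r = mv/(qB).
r = (3.34×10^-27 kg)(7.05×10^4 m/s) / [(1×1.60×10^-19 C)(2.81×10^-3 T)] = 0.523 m.

r ≈ 52.3 cm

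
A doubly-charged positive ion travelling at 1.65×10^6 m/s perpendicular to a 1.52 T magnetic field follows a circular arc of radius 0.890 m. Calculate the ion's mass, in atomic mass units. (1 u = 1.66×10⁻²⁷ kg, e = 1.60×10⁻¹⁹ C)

qvB = mv²/r ⇒ m = qBr/v.
m = (2×1.60×10^-19)(1.52)(0.890) / (1.65×10^6) = 2.62×10^-25 kg = 158 u.

m ≈ 158 u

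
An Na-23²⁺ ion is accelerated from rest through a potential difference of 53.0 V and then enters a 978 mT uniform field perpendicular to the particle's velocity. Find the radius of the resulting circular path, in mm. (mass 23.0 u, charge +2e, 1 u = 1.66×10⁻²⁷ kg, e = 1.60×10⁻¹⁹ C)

The kinetic energy gained is K = qV = (2×1.60×10^-19)(53.0) = 1.70×10^-17 J.
v = √(2K/m) = 2.98×10^4 m/s.
r = mv/(qB) = (3.82×10^-26)(2.98×10^4) / [(2×1.60×10^-19)(0.978)] = 3.64×10^-3 m.

r ≈ 3.64 mm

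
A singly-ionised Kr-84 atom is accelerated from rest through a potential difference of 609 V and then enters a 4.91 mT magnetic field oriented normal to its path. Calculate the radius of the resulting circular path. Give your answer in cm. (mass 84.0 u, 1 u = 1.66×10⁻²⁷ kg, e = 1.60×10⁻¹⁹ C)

The kinetic energy gained is K = qV = (1×1.60×10^-19)(609) = 9.74×10^-17 J.
v = √(2K/m) = 3.74×10^4 m/s.
r = mv/(qB) = (1.39×10^-25)(3.74×10^4) / [(1×1.60×10^-19)(4.91×10^-3)] = 6.64 m.

r ≈ 664 cm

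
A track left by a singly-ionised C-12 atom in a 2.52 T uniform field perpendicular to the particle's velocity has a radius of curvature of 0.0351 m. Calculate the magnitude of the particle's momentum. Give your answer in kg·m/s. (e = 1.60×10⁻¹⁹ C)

Since qvB = mv²/r, the momentum p = mv = qBr.
p = (1×1.60×10^-19)(2.52)(0.0351) = 1.42×10^-20 kg·m/s.

p ≈ 1.42×10^-20 kg·m/s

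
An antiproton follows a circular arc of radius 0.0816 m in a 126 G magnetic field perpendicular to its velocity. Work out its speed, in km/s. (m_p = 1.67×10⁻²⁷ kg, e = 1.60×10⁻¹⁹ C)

v ≈ 98.5 km/s

From qvB = mv²/r, v = qBr/m.
v = (1×1.60×10^-19)(0.0126)(0.0816) / (1.67×10^-27) = 9.85×10^4 m/s.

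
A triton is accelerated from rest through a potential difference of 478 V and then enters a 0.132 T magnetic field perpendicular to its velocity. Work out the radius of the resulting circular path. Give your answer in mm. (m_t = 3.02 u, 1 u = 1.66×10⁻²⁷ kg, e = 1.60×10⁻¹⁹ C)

The kinetic energy gained is K = qV = (1×1.60×10^-19)(478) = 7.65×10^-17 J.
v = √(2K/m) = 1.75×10^5 m/s.
r = mv/(qB) = (5.01×10^-27)(1.75×10^5) / [(1×1.60×10^-19)(0.132)] = 0.0415 m.

r ≈ 41.5 mm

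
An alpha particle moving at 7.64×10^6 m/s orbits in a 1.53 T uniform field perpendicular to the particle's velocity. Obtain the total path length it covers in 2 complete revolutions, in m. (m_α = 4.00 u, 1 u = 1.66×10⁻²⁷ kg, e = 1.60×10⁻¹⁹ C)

L ≈ 1.30 m

r = mv/(qB) = 0.104 m, so one revolution covers 2πr = 0.651 m.
In 2 revolutions: L = 2·2πr = 1.30 m.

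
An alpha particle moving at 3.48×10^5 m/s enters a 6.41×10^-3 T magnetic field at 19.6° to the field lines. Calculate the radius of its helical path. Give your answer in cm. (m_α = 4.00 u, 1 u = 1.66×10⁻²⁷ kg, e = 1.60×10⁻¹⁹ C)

r ≈ 37.8 cm

Only the perpendicular component v⊥ = v sin19.6° = 1.17×10^5 m/s is bent by the field.
r = m v⊥ /(qB) = (6.64×10^-27)(1.17×10^5) / [(2×1.60×10^-19)(6.41×10^-3)] = 0.378 m.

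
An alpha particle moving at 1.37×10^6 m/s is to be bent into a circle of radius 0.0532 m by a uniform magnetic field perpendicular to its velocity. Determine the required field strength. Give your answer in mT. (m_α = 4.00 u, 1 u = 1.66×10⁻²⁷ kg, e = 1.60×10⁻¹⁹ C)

B ≈ 534 mT

qvB = mv²/r gives B = mv/(qr).
B = (6.64×10^-27)(1.37×10^6) / [(2×1.60×10^-19)(0.0532)] = 0.534 T.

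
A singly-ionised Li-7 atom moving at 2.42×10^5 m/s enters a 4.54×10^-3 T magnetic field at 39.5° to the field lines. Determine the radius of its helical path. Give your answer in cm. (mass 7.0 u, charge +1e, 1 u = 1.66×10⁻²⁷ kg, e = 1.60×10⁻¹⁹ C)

Only the perpendicular component v⊥ = v sin39.5° = 1.54×10^5 m/s is bent by the field.
r = m v⊥ /(qB) = (1.16×10^-26)(1.54×10^5) / [(1×1.60×10^-19)(4.54×10^-3)] = 2.46 m.

r ≈ 246 cm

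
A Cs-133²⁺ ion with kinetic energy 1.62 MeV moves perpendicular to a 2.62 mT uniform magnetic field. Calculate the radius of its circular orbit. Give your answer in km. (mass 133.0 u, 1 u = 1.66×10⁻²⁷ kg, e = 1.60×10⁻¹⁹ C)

Convert the energy: K = 1.62 MeV = 2.59×10^-13 J.
v = √(2K/m) = √(2·2.59×10^-13/2.21×10^-25) = 1.53×10^6 m/s.
r = mv/(qB) = (2.21×10^-25)(1.53×10^6) / [(2×1.60×10^-19)(2.62×10^-3)] = 404 m.

r ≈ 0.404 km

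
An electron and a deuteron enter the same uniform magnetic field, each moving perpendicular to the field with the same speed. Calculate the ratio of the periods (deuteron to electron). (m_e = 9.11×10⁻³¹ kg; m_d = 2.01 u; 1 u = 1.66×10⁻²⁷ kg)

T = 2πm/(qB) is independent of speed, so T₂/T₁ = (m₂/q₂)/(m₁/q₁).
T_{deuteron}/T_{electron} = (3.34×10^-27/1e) / (9.11×10^-31/1e) = 3660.

ratio ≈ 3660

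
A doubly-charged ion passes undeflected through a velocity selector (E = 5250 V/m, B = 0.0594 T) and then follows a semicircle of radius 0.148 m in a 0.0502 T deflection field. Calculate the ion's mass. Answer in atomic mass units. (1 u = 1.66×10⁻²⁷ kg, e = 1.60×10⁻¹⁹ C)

m ≈ 16.2 u

v = E/B₁ = 8.84×10^4 m/s.
From r = mv/(qB₂), m = qB₂r/v = (2×1.60×10^-19)(0.0502)(0.148) / (8.84×10^4) = 2.69×10^-26 kg.
In atomic mass units: m = 2.69×10^-26 / 1.66×10^-27 = 16.2 u.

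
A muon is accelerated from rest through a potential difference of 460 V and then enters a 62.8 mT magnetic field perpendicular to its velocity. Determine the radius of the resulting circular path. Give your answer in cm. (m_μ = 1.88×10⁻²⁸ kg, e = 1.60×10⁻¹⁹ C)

The kinetic energy gained is K = qV = (1×1.60×10^-19)(460) = 7.36×10^-17 J.
v = √(2K/m) = 8.85×10^5 m/s.
r = mv/(qB) = (1.88×10^-28)(8.85×10^5) / [(1×1.60×10^-19)(0.0628)] = 0.0166 m.

r ≈ 1.66 cm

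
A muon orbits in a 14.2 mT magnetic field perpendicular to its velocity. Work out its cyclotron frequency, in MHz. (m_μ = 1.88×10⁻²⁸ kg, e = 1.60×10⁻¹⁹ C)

f ≈ 1.92 MHz

f = qB/(2πm) = (1×1.60×10^-19)(0.0142) / [2π(1.88×10^-28)] = 1.92×10^6 Hz.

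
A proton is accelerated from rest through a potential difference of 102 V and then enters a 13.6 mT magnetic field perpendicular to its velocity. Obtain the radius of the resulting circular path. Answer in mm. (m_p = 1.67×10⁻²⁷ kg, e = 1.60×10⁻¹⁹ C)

The kinetic energy gained is K = qV = (1×1.60×10^-19)(102) = 1.63×10^-17 J.
v = √(2K/m) = 1.40×10^5 m/s.
r = mv/(qB) = (1.67×10^-27)(1.40×10^5) / [(1×1.60×10^-19)(0.0136)] = 0.107 m.

r ≈ 107 mm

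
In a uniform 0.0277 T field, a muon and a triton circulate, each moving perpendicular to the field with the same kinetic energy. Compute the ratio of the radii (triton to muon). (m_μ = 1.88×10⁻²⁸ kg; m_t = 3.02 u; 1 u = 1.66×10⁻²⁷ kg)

ratio ≈ 5.16

r = √(2mK)/(qB) ⇒ at equal K, r ∝ √m/q.
r_{triton}/r_{muon} = 5.16.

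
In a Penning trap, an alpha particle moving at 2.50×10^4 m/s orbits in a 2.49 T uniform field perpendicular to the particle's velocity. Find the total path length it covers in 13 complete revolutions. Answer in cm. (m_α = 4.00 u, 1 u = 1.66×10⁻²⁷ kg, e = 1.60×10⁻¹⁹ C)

r = mv/(qB) = 2.08×10^-4 m, so one revolution covers 2πr = 1.31×10^-3 m.
In 13 revolutions: L = 13·2πr = 0.0170 m.

L ≈ 1.70 cm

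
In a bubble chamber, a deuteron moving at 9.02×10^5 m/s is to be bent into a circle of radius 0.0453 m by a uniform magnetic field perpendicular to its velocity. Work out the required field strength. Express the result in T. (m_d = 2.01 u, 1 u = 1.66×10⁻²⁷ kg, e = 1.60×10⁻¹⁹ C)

B ≈ 0.415 T

qvB = mv²/r gives B = mv/(qr).
B = (3.34×10^-27)(9.02×10^5) / [(1×1.60×10^-19)(0.0453)] = 0.415 T.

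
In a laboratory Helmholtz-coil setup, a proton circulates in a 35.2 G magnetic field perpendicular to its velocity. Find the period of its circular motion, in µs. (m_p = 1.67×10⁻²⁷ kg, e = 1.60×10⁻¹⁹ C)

T ≈ 18.6 µs

The cyclotron period is independent of speed: T = 2πm/(qB).
T = 2π(1.67×10^-27) / [(1×1.60×10^-19)(3.52×10^-3)] = 1.86×10^-5 s.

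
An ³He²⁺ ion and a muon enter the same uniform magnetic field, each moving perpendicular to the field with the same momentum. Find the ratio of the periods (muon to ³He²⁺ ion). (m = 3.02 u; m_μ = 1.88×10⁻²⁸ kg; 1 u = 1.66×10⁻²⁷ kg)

T = 2πm/(qB) is independent of speed, so T₂/T₁ = (m₂/q₂)/(m₁/q₁).
T_{muon}/T_{³He²⁺ ion} = (1.88×10^-28/1e) / (5.01×10^-27/2e) = 0.0750.

ratio ≈ 0.0750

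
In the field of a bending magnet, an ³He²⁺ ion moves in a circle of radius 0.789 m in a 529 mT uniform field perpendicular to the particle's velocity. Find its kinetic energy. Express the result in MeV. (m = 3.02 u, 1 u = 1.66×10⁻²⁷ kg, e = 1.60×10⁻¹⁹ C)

v = qBr/m = (2×1.60×10^-19)(0.529)(0.789) / (5.01×10^-27) = 2.66×10^7 m/s.
K = ½mv² = 0.5·(5.01×10^-27)·(2.66×10^7)² = 1.78×10^-12 J = 11.1 MeV.

K ≈ 11.1 MeV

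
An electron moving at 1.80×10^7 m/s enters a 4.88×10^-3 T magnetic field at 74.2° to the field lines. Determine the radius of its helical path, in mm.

Only the perpendicular component v⊥ = v sin74.2° = 1.73×10^7 m/s is bent by the field.
r = m v⊥ /(qB) = (9.11×10^-31)(1.73×10^7) / [(1×1.60×10^-19)(4.88×10^-3)] = 0.0202 m.

r ≈ 20.2 mm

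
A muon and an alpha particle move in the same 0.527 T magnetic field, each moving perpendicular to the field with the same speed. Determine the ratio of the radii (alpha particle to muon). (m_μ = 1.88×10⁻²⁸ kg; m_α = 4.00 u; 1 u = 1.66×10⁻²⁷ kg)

r = mv/(qB) ⇒ at equal v, r ∝ m/q.
r_{alpha particle}/r_{muon} = 17.7.

ratio ≈ 17.7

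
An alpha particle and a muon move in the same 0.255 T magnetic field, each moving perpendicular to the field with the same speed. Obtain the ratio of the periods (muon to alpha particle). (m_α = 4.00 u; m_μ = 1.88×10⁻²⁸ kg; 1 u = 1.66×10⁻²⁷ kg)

ratio ≈ 0.0566

T = 2πm/(qB) is independent of speed, so T₂/T₁ = (m₂/q₂)/(m₁/q₁).
T_{muon}/T_{alpha particle} = (1.88×10^-28/1e) / (6.64×10^-27/2e) = 0.0566.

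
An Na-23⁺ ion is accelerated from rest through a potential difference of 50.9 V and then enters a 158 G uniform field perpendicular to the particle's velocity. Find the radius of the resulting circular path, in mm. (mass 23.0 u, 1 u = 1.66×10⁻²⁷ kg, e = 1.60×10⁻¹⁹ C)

r ≈ 312 mm

The kinetic energy gained is K = qV = (1×1.60×10^-19)(50.9) = 8.14×10^-18 J.
v = √(2K/m) = 2.07×10^4 m/s.
r = mv/(qB) = (3.82×10^-26)(2.07×10^4) / [(1×1.60×10^-19)(0.0158)] = 0.312 m.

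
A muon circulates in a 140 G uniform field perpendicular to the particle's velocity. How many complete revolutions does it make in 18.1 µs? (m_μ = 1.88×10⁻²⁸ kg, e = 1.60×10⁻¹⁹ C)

N = 34

T = 2πm/(qB) = 2π(1.88×10^-28) / [(1×1.60×10^-19)(0.0140)] = 5.2734×10^-7 s.
N = t/T = 1.81×10^-5 / 5.2734×10^-7 ≈ 34.32, so 34 complete revolutions.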